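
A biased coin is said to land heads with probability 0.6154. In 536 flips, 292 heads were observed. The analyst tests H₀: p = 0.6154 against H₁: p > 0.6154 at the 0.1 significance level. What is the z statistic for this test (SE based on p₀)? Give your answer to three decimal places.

p̂ = 292/536 ≈ 0.54478.
SE = √(p₀(1−p₀)/n) = √(0.23668/536) = 0.02101.
z = (0.54478 − 0.6154)/0.02101 = -0.07062/0.02101 = -3.361.
p-value = P(Z > -3.361) ≈ 0.9996, so at α = 0.1 we fail to reject H₀.

z = -3.361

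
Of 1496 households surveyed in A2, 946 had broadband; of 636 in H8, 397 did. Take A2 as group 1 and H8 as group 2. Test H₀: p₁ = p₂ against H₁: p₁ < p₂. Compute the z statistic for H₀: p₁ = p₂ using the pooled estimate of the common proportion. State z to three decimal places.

z = 0.356

p̂₁ = 946/1496 ≈ 0.63235, p̂₂ = 397/636 ≈ 0.62421.
Pooled p̂ = (946+397)/(1496+636) = 1343/2132 = 0.62992.
SE = √(0.23312 × 0.00224078) = 0.02286.
z = (0.63235 − 0.62421)/0.02286 = 0.00814/0.02286 = 0.356.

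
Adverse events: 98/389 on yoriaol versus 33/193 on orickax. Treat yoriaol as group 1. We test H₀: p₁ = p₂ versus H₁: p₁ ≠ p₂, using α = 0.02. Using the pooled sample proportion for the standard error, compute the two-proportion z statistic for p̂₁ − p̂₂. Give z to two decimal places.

p̂₁ = 98/389 = 0.2519, p̂₂ = 33/193 = 0.1710.
Pooled p̂ = (98+33)/(389+193) = 131/582 = 0.2251.
SE = √(0.174422 × 0.00775204) = 0.0368.
z = (0.2519 − 0.1710)/0.0368 = 0.0809/0.0368 = 2.20.
Two-sided p-value ≈ 2·Φ(−2.201) = 0.0277; since p > α = 0.02, fail to reject H₀.

z = 2.20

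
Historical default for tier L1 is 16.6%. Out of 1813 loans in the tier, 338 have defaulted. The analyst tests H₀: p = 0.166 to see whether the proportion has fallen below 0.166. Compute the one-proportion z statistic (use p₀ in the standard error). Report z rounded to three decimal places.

z = 2.338

p̂ = 338/1813 = 0.18643.
Under H₀, SE = √(0.166·0.834/1813) = √(7.63618e-05) = 0.00874.
z = (0.18643 − 0.166)/0.00874 = 0.02043/0.00874 = 2.338.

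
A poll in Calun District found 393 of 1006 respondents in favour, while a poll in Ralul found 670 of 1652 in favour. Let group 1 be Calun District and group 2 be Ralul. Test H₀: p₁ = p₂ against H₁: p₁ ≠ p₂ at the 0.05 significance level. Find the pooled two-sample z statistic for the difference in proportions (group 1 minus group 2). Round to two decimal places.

z = -0.76

p̂₁ = 393/1006 ≈ 0.3907, p̂₂ = 670/1652 ≈ 0.4056.
Pooled p̂ = (393+670)/(1006+1652) = 1063/2658 = 0.3999.
SE = √(0.239985 × 0.00159936) = 0.0196.
z = (0.3907 − 0.4056)/0.0196 = -0.0149/0.0196 = -0.76.
p-value = 2·P(Z > 0.761) ≈ 0.4465; since p > α = 0.05, fail to reject H₀.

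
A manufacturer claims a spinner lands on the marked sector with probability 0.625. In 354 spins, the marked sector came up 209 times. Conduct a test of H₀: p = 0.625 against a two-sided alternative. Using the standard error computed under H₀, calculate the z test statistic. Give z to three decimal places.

z = -1.345

p̂ = 209/354 ≈ 0.59040.
SE = √(p₀(1−p₀)/n) = √(0.23438/354) = 0.02573.
z = (0.59040 − 0.625)/0.02573 = -0.03460/0.02573 = -1.345.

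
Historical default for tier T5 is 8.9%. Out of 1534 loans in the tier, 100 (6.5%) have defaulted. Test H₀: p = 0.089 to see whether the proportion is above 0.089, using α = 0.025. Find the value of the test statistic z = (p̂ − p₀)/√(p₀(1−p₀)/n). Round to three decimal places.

z = -3.275

p̂ = 100/1534 ≈ 0.06519.
Under H₀, SE = √(0.089·0.911/1534) = √(5.28546e-05) = 0.00727.
z = (0.06519 − 0.089)/0.00727 = -0.02381/0.00727 = -3.275.
p-value = P(Z > -3.275) ≈ 0.9995, so at α = 0.025 we fail to reject H₀.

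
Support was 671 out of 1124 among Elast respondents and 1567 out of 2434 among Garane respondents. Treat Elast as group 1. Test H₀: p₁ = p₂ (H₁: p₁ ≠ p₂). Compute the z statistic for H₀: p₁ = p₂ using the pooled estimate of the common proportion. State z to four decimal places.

z = -2.6876

p̂₁ = 671/1124 ≈ 0.596975, p̂₂ = 1567/2434 ≈ 0.643796.
Pooled p̂ = (671+1567)/(1124+2434) = 2238/3558 = 0.629005.
SE = √(0.233358 × 0.00130053) = 0.017421.
z = (0.596975 − 0.643796)/0.017421 = -0.046821/0.017421 = -2.6876.
p-value = 2·P(Z > 2.688) ≈ 0.0072.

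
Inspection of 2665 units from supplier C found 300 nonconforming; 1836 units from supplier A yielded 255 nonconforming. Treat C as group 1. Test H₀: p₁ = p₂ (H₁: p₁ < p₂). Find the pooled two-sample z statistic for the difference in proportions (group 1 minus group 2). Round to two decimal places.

p̂₁ = 300/2665 = 0.11257, p̂₂ = 255/1836 = 0.13889.
Pooled p̂ = (300+255)/(2665+1836) = 555/4501 = 0.12331.
SE = √(0.108102 × 0.000919897) = 0.00997.
z = (0.11257 − 0.13889)/0.00997 = -0.02632/0.00997 = -2.64.

z = -2.64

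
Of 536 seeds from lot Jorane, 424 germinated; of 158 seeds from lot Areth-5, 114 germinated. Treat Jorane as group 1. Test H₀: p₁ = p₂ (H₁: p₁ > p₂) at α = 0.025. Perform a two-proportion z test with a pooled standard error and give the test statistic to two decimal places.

p̂₁ = 424/536 = 0.7910, p̂₂ = 114/158 = 0.7215.
Pooled p̂ = (424+114)/(536+158) = 538/694 = 0.7752.
SE = √(0.174256 × 0.00819479) = 0.0378.
z = (0.7910 − 0.7215)/0.0378 = 0.0695/0.0378 = 1.84.
p-value = P(Z > 1.840) ≈ 0.0329, so at α = 0.025 we fail to reject H₀.

z = 1.84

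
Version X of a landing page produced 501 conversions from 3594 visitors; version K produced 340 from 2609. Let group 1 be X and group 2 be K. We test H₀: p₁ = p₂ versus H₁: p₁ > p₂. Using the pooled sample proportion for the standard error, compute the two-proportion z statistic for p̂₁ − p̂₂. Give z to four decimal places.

z = 1.0313

p̂₁ = 501/3594 ≈ 0.139399, p̂₂ = 340/2609 ≈ 0.130318.
Pooled p̂ = (501+340)/(3594+2609) = 841/6203 = 0.135580.
SE = √(0.117198 × 0.00066153) = 0.008805.
z = (0.139399 − 0.130318)/0.008805 = 0.009081/0.008805 = 1.0313.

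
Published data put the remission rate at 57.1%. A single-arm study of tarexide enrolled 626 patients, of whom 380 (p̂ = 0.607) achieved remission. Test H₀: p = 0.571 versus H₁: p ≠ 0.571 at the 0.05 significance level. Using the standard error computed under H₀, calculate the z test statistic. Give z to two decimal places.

p̂ = 380/626 ≈ 0.6070.
Standard error under H₀: √(0.571×0.429/626) = 0.0198.
z = (0.6070 − 0.571)/0.0198 = 0.0360/0.0198 = 1.82.
p-value = 2·P(Z > 1.821) ≈ 0.0686; since p > α = 0.05, fail to reject H₀.

z = 1.82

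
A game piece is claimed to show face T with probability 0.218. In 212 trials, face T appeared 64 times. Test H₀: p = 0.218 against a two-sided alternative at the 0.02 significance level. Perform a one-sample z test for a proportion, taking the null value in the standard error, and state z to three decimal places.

z = 2.958

p̂ = 64/212 = 0.30189.
Standard error under H₀: √(0.218×0.782/212) = 0.02836.
z = (0.30189 − 0.218)/0.02836 = 0.08389/0.02836 = 2.958.
p-value = 2·P(Z > 2.958) ≈ 0.0031; since p < α = 0.02, reject H₀.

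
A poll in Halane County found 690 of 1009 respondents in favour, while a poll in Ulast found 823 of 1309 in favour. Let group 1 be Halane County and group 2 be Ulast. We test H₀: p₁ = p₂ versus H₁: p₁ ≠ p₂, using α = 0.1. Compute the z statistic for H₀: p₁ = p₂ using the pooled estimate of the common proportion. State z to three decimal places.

p̂₁ = 690/1009 ≈ 0.683845, p̂₂ = 823/1309 ≈ 0.628724.
Pooled p̂ = (690+823)/(1009+1309) = 1513/2318 = 0.652718.
SE = √(p̂(1−p̂)(1/n₁+1/n₂)) = √(0.652718·0.347282·0.00175502) = √(0.000397824) = 0.019946.
z = (0.683845 − 0.628724)/0.019946 = 0.055121/0.019946 = 2.764.
p-value = 2·P(Z > 2.764) ≈ 0.0057. With α = 0.1, reject H₀.

z = 2.764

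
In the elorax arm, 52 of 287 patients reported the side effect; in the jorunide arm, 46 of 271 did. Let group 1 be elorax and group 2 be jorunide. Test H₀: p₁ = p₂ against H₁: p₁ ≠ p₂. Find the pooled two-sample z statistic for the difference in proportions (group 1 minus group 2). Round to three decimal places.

p̂₁ = 52/287 ≈ 0.18118, p̂₂ = 46/271 ≈ 0.16974.
Pooled p̂ = (52+46)/(287+271) = 98/558 = 0.17563.
SE = √(p̂(1−p̂)(1/n₁+1/n₂)) = √(0.17563·0.82437·0.00717436) = √(0.00103872) = 0.03223.
z = (0.18118 − 0.16974)/0.03223 = 0.01144/0.03223 = 0.355.

z = 0.355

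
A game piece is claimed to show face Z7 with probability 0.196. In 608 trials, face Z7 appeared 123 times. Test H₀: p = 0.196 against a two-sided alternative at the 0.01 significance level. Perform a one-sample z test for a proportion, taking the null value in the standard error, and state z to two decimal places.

z = 0.39

p̂ = 123/608 = 0.2023.
Under H₀, SE = √(0.196·0.804/608) = √(0.000259184) = 0.0161.
z = (0.2023 − 0.196)/0.0161 = 0.0063/0.0161 = 0.39.
Two-sided p-value ≈ 2·Φ(−0.391) = 0.6954. With α = 0.01, fail to reject H₀.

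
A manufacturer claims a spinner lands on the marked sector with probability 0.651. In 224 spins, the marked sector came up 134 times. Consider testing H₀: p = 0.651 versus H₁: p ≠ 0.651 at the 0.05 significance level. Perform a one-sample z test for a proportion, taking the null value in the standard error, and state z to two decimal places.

p̂ = 134/224 = 0.5982.
Under H₀, SE = √(0.651·0.349/224) = √(0.00101428) = 0.0318.
z = (0.5982 − 0.651)/0.0318 = -0.0528/0.0318 = -1.66.
p-value = 2·P(Z > 1.657) ≈ 0.0974. With α = 0.05, fail to reject H₀.

z = -1.66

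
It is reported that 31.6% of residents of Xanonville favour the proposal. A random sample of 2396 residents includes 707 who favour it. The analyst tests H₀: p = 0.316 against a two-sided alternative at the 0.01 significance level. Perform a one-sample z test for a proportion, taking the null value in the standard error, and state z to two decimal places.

z = -2.20

p̂ = 707/2396 ≈ 0.2951.
Standard error under H₀: √(0.316×0.684/2396) = 0.0095.
z = (0.2951 − 0.316)/0.0095 = -0.0209/0.0095 = -2.20.
Two-sided p-value ≈ 2·Φ(−2.203) = 0.0276; since p > α = 0.01, fail to reject H₀.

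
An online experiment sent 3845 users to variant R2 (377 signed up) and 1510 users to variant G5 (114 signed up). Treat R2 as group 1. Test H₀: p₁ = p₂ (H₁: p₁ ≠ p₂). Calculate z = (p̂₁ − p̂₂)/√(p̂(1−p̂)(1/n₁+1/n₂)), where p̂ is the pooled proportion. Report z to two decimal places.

z = 2.57

p̂₁ = 377/3845 ≈ 0.09805, p̂₂ = 114/1510 ≈ 0.07550.
Pooled p̂ = (377+114)/(3845+1510) = 491/5355 = 0.09169.
SE = √(0.083283 × 0.00092233) = 0.00876.
z = (0.09805 − 0.07550)/0.00876 = 0.02255/0.00876 = 2.57.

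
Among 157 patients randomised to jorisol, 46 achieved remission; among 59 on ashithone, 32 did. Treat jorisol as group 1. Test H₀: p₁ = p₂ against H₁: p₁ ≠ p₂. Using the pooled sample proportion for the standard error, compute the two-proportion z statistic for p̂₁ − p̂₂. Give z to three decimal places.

z = -3.400

p̂₁ = 46/157 ≈ 0.29299, p̂₂ = 32/59 ≈ 0.54237.
Pooled p̂ = (46+32)/(157+59) = 78/216 = 0.36111.
SE = √(0.23071 × 0.0233186) = 0.07335.
z = (0.29299 − 0.54237)/0.07335 = -0.24938/0.07335 = -3.400.
p-value = 2·P(Z > 3.400) ≈ 0.0007.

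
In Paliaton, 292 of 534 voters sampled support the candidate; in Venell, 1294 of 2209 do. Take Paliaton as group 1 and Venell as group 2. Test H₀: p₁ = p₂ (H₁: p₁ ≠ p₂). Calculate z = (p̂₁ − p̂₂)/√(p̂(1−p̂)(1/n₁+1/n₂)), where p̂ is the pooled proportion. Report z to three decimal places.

p̂₁ = 292/534 = 0.546816, p̂₂ = 1294/2209 = 0.585785.
Pooled p̂ = (292+1294)/(534+2209) = 1586/2743 = 0.578199.
SE = √(0.243885 × 0.00232535) = 0.023814.
z = (0.546816 − 0.585785)/0.023814 = -0.038969/0.023814 = -1.636.
p-value = 2·P(Z > 1.636) ≈ 0.1018.

z = -1.636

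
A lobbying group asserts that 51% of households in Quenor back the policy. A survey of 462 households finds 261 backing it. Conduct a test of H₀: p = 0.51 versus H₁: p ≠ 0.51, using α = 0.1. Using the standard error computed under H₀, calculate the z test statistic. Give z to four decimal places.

p̂ = 261/462 ≈ 0.5649351.
SE = √(p₀(1−p₀)/n) = √(0.2499/462) = 0.0232575.
z = (0.5649351 − 0.51)/0.0232575 = 0.0549351/0.0232575 = 2.3620.
Two-sided p-value ≈ 2·Φ(−2.362) = 0.0182; since p < α = 0.1, reject H₀.

z = 2.3620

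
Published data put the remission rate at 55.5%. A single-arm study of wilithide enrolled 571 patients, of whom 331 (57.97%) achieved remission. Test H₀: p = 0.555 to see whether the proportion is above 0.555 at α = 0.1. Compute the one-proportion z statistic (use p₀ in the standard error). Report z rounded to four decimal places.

p̂ = 331/571 ≈ 0.5796848.
Standard error under H₀: √(0.555×0.445/571) = 0.0207974.
z = (0.5796848 − 0.555)/0.0207974 = 0.0246848/0.0207974 = 1.1869.
p-value = P(Z > 1.187) ≈ 0.1176; since p > α = 0.1, fail to reject H₀.

z = 1.1869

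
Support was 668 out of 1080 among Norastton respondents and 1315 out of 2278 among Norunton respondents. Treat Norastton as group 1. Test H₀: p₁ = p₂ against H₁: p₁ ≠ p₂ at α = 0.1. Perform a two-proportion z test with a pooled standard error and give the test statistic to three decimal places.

p̂₁ = 668/1080 ≈ 0.61852, p̂₂ = 1315/2278 ≈ 0.57726.
Pooled p̂ = (668+1315)/(1080+2278) = 1983/3358 = 0.59053.
SE = √(p̂(1−p̂)(1/n₁+1/n₂)) = √(0.59053·0.40947·0.00136491) = √(0.000330041) = 0.01817.
z = (0.61852 − 0.57726)/0.01817 = 0.04126/0.01817 = 2.271.
Two-sided p-value ≈ 2·Φ(−2.271) = 0.0231, so at α = 0.1 we reject H₀.

z = 2.271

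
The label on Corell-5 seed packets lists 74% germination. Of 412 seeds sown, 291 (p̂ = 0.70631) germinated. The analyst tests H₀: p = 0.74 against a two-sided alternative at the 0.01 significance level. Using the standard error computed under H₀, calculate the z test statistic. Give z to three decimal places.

z = -1.559

p̂ = 291/412 ≈ 0.70631.
Standard error under H₀: √(0.74×0.26/412) = 0.02161.
z = (0.70631 − 0.74)/0.02161 = -0.03369/0.02161 = -1.559.
Two-sided p-value ≈ 2·Φ(−1.559) = 0.1190, so at α = 0.01 we fail to reject H₀.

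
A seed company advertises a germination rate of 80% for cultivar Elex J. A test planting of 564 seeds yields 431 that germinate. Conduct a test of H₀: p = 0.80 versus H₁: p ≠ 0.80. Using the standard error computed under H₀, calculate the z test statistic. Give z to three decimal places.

p̂ = 431/564 = 0.764184.
Under H₀, SE = √(0.8·0.2/564) = √(0.000283688) = 0.016843.
z = (0.764184 − 0.8)/0.016843 = -0.035816/0.016843 = -2.126.
Two-sided p-value ≈ 2·Φ(−2.126) = 0.0335.

z = -2.126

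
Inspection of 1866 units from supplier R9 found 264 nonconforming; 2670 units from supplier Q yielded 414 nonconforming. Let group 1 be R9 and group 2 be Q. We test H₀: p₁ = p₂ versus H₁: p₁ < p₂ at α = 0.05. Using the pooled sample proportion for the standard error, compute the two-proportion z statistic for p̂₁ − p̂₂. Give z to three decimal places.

p̂₁ = 264/1866 ≈ 0.14148, p̂₂ = 414/2670 ≈ 0.15506.
Pooled p̂ = (264+414)/(1866+2670) = 678/4536 = 0.14947.
SE = √(p̂(1−p̂)(1/n₁+1/n₂)) = √(0.14947·0.85053·0.000910438) = √(0.000115743) = 0.01076.
z = (0.14148 − 0.15506)/0.01076 = -0.01358/0.01076 = -1.262.
p-value = P(Z < -1.262) ≈ 0.1035, so at α = 0.05 we fail to reject H₀.

z = -1.262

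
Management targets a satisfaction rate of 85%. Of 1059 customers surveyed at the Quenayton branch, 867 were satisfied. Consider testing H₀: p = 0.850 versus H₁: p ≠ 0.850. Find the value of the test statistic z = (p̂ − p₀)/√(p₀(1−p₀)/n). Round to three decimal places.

p̂ = 867/1059 ≈ 0.81870.
SE = √(p₀(1−p₀)/n) = √(0.1275/1059) = 0.01097.
z = (0.81870 − 0.85)/0.01097 = -0.03130/0.01097 = -2.853.

z = -2.853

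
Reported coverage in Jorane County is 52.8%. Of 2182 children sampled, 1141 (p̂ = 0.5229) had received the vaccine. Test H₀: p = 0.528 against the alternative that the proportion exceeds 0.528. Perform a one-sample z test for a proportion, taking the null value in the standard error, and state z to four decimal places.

z = -0.4758

p̂ = 1141/2182 = 0.522915.
SE = √(p₀(1−p₀)/n) = √(0.24922/2182) = 0.010687.
z = (0.522915 − 0.528)/0.010687 = -0.005085/0.010687 = -0.4758.
p-value = P(Z > -0.476) ≈ 0.6829.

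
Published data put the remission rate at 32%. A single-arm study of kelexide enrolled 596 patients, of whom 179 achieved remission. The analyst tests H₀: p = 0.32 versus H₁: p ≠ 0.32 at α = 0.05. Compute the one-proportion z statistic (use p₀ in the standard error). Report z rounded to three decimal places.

z = -1.029

p̂ = 179/596 = 0.30034.
SE = √(p₀(1−p₀)/n) = √(0.2176/596) = 0.01911.
z = (0.30034 − 0.32)/0.01911 = -0.01966/0.01911 = -1.029.
p-value = 2·P(Z > 1.029) ≈ 0.3034. With α = 0.05, fail to reject H₀.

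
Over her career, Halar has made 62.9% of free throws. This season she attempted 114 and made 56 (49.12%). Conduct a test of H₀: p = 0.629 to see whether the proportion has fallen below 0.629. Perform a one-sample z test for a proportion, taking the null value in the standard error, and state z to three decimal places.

p̂ = 56/114 ≈ 0.49123.
SE = √(p₀(1−p₀)/n) = √(0.23336/114) = 0.04524.
z = (0.49123 − 0.629)/0.04524 = -0.13777/0.04524 = -3.045.

z = -3.045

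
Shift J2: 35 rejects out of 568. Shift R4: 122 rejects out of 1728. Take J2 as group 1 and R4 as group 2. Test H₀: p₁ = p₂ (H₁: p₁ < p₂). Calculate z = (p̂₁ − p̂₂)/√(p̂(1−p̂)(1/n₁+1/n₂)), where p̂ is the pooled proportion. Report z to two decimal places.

z = -0.74

p̂₁ = 35/568 ≈ 0.0616, p̂₂ = 122/1728 ≈ 0.0706.
Pooled p̂ = (35+122)/(568+1728) = 157/2296 = 0.0684.
SE = √(0.063704 × 0.00233927) = 0.0122.
z = (0.0616 − 0.0706)/0.0122 = -0.0090/0.0122 = -0.74.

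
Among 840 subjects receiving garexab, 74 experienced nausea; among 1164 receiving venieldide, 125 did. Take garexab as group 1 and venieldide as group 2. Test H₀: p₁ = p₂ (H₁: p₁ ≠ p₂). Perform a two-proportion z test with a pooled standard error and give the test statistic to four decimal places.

p̂₁ = 74/840 = 0.088095, p̂₂ = 125/1164 = 0.107388.
Pooled p̂ = (74+125)/(840+1164) = 199/2004 = 0.099301.
SE = √(p̂(1−p̂)(1/n₁+1/n₂)) = √(0.099301·0.900699·0.00204958) = √(0.000183316) = 0.013539.
z = (0.088095 − 0.107388)/0.013539 = -0.019293/0.013539 = -1.4250.

z = -1.4250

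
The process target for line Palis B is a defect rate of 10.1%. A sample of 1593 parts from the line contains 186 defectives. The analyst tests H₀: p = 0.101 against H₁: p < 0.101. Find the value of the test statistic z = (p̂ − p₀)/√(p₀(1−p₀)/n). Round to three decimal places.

p̂ = 186/1593 = 0.116761.
Under H₀, SE = √(0.101·0.899/1593) = √(5.69987e-05) = 0.007550.
z = (0.116761 − 0.101)/0.007550 = 0.015761/0.007550 = 2.088.
p-value = P(Z < 2.088) ≈ 0.9816.

z = 2.088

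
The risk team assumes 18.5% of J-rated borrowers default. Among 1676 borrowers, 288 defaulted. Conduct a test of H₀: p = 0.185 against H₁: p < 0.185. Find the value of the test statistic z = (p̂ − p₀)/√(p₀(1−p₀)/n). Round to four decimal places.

z = -1.3877

p̂ = 288/1676 = 0.171838.
Standard error under H₀: √(0.185×0.815/1676) = 0.009485.
z = (0.171838 − 0.185)/0.009485 = -0.013162/0.009485 = -1.3877.
p-value = P(Z < -1.388) ≈ 0.0826.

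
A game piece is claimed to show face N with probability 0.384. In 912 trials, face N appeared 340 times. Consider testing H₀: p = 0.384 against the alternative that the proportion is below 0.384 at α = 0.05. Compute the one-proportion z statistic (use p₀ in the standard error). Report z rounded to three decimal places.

z = -0.695

p̂ = 340/912 ≈ 0.37281.
Under H₀, SE = √(0.384·0.616/912) = √(0.000259368) = 0.01610.
z = (0.37281 − 0.384)/0.01610 = -0.01119/0.01610 = -0.695.
p-value = P(Z < -0.695) ≈ 0.2435. With α = 0.05, fail to reject H₀.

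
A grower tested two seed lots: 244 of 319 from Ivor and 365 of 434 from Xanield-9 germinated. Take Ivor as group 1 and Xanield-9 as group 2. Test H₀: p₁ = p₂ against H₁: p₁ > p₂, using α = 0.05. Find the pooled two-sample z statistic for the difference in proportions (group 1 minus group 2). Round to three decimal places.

z = -2.625

p̂₁ = 244/319 ≈ 0.76489, p̂₂ = 365/434 ≈ 0.84101.
Pooled p̂ = (244+365)/(319+434) = 609/753 = 0.80876.
SE = √(0.154664 × 0.00543894) = 0.02900.
z = (0.76489 − 0.84101)/0.02900 = -0.07612/0.02900 = -2.625.
p-value = P(Z > -2.625) ≈ 0.9957; since p > α = 0.05, fail to reject H₀.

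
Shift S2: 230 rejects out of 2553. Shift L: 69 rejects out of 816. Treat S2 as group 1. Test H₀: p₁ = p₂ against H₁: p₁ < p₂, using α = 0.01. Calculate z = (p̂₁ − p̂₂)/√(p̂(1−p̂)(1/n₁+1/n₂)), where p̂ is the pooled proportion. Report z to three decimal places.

z = 0.484

p̂₁ = 230/2553 = 0.090090, p̂₂ = 69/816 = 0.084559.
Pooled p̂ = (230+69)/(2553+816) = 299/3369 = 0.088750.
SE = √(0.0808737 × 0.00161719) = 0.011436.
z = (0.090090 − 0.084559)/0.011436 = 0.005531/0.011436 = 0.484.
p-value = P(Z < 0.484) ≈ 0.6857; since p > α = 0.01, fail to reject H₀.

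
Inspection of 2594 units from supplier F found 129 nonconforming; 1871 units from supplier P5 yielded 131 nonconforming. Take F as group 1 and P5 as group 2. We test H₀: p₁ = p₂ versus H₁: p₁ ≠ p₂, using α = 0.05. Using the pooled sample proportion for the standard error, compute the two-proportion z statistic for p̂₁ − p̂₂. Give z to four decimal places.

p̂₁ = 129/2594 ≈ 0.049730, p̂₂ = 131/1871 ≈ 0.070016.
Pooled p̂ = (129+131)/(2594+1871) = 260/4465 = 0.058231.
SE = √(p̂(1−p̂)(1/n₁+1/n₂)) = √(0.058231·0.941769·0.000919979) = √(5.04515e-05) = 0.007103.
z = (0.049730 − 0.070016)/0.007103 = -0.020286/0.007103 = -2.8560.
Two-sided p-value ≈ 2·Φ(−2.856) = 0.0043; since p < α = 0.05, reject H₀.

z = -2.8560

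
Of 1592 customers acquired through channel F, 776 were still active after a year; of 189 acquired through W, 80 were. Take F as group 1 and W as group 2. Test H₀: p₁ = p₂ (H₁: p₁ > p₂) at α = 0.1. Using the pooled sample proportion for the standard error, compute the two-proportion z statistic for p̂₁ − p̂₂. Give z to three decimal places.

z = 1.669

p̂₁ = 776/1592 = 0.48744, p̂₂ = 80/189 = 0.42328.
Pooled p̂ = (776+80)/(1592+189) = 856/1781 = 0.48063.
SE = √(0.249625 × 0.00591915) = 0.03844.
z = (0.48744 − 0.42328)/0.03844 = 0.06416/0.03844 = 1.669.
p-value = P(Z > 1.669) ≈ 0.0476, so at α = 0.1 we reject H₀.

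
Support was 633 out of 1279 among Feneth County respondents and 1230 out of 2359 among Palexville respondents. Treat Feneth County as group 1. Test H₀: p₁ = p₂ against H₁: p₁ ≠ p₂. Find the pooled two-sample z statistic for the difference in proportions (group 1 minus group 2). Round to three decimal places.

z = -1.526

p̂₁ = 633/1279 = 0.49492, p̂₂ = 1230/2359 = 0.52141.
Pooled p̂ = (633+1230)/(1279+2359) = 1863/3638 = 0.51209.
SE = √(p̂(1−p̂)(1/n₁+1/n₂)) = √(0.51209·0.48791·0.00120577) = √(0.000301266) = 0.01736.
z = (0.49492 − 0.52141)/0.01736 = -0.02649/0.01736 = -1.526.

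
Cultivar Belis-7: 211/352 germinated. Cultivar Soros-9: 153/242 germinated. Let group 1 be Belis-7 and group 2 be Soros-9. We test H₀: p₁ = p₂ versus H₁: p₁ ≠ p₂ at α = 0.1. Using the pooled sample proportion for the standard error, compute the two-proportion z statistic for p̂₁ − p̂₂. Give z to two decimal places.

z = -0.81

p̂₁ = 211/352 = 0.5994, p̂₂ = 153/242 = 0.6322.
Pooled p̂ = (211+153)/(352+242) = 364/594 = 0.6128.
SE = √(0.237277 × 0.00697314) = 0.0407.
z = (0.5994 − 0.6322)/0.0407 = -0.0328/0.0407 = -0.81.
p-value = 2·P(Z > 0.806) ≈ 0.4200, so at α = 0.1 we fail to reject H₀.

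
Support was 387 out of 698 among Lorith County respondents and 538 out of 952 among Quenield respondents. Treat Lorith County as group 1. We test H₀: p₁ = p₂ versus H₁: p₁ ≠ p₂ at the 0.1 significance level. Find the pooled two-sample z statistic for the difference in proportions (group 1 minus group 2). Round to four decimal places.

p̂₁ = 387/698 ≈ 0.554441, p̂₂ = 538/952 ≈ 0.565126.
Pooled p̂ = (387+538)/(698+952) = 925/1650 = 0.560606.
SE = √(p̂(1−p̂)(1/n₁+1/n₂)) = √(0.560606·0.439394·0.00248308) = √(0.000611651) = 0.024732.
z = (0.554441 − 0.565126)/0.024732 = -0.010685/0.024732 = -0.4320.
Two-sided p-value ≈ 2·Φ(−0.432) = 0.6657, so at α = 0.1 we fail to reject H₀.

z = -0.4320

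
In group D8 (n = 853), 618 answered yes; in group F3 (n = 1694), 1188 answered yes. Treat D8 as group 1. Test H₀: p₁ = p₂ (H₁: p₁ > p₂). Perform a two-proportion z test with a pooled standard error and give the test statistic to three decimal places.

p̂₁ = 618/853 = 0.72450, p̂₂ = 1188/1694 = 0.70130.
Pooled p̂ = (618+1188)/(853+1694) = 1806/2547 = 0.70907.
SE = √(0.20629 × 0.00176265) = 0.01907.
z = (0.72450 − 0.70130)/0.01907 = 0.02320/0.01907 = 1.217.
p-value = P(Z > 1.217) ≈ 0.1118.

z = 1.217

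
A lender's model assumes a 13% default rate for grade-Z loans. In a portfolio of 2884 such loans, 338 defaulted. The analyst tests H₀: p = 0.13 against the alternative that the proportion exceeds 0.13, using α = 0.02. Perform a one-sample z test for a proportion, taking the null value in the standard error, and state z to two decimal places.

z = -2.04

p̂ = 338/2884 = 0.11720.
SE = √(p₀(1−p₀)/n) = √(0.1131/2884) = 0.00626.
z = (0.11720 − 0.13)/0.00626 = -0.01280/0.00626 = -2.04.
p-value = P(Z > -2.044) ≈ 0.9795, so at α = 0.02 we fail to reject H₀.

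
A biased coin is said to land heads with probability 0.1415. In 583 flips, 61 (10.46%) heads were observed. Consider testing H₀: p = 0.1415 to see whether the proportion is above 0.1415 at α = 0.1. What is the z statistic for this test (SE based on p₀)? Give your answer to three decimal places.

p̂ = 61/583 ≈ 0.104631.
SE = √(p₀(1−p₀)/n) = √(0.12148/583) = 0.014435.
z = (0.104631 − 0.1415)/0.014435 = -0.036869/0.014435 = -2.554.
p-value = P(Z > -2.554) ≈ 0.9947. With α = 0.1, fail to reject H₀.

z = -2.554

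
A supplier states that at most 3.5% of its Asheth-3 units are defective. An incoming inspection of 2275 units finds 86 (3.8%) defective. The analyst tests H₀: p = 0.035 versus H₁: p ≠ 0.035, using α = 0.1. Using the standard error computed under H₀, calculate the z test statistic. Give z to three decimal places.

p̂ = 86/2275 ≈ 0.03780.
Under H₀, SE = √(0.035·0.965/2275) = √(1.48462e-05) = 0.00385.
z = (0.03780 − 0.035)/0.00385 = 0.00280/0.00385 = 0.727.
Two-sided p-value ≈ 2·Φ(−0.727) = 0.4671; since p > α = 0.1, fail to reject H₀.

z = 0.727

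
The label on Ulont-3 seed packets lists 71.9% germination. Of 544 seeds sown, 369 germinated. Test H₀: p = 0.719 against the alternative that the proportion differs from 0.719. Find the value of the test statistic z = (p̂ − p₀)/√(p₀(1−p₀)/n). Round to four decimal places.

z = -2.1115

p̂ = 369/544 ≈ 0.6783088.
SE = √(p₀(1−p₀)/n) = √(0.20204/544) = 0.0192716.
z = (0.6783088 − 0.719)/0.0192716 = -0.0406912/0.0192716 = -2.1115.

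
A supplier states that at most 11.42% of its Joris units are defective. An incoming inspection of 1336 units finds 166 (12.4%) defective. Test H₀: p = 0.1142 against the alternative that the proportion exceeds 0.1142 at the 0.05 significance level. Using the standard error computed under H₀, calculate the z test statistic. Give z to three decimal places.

z = 1.155

p̂ = 166/1336 = 0.12425.
Under H₀, SE = √(0.1142·0.8858/1336) = √(7.57173e-05) = 0.00870.
z = (0.12425 − 0.1142)/0.00870 = 0.01005/0.00870 = 1.155.
p-value = P(Z > 1.155) ≈ 0.1240. With α = 0.05, fail to reject H₀.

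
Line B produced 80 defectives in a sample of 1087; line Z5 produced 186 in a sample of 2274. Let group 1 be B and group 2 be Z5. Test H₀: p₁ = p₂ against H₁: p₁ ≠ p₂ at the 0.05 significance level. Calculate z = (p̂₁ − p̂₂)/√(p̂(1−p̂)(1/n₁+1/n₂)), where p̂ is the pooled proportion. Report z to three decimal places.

z = -0.823

p̂₁ = 80/1087 = 0.07360, p̂₂ = 186/2274 = 0.08179.
Pooled p̂ = (80+186)/(1087+2274) = 266/3361 = 0.07914.
SE = √(p̂(1−p̂)(1/n₁+1/n₂)) = √(0.07914·0.92086·0.00135972) = √(9.90955e-05) = 0.00995.
z = (0.07360 − 0.08179)/0.00995 = -0.00819/0.00995 = -0.823.
Two-sided p-value ≈ 2·Φ(−0.823) = 0.4103, so at α = 0.05 we fail to reject H₀.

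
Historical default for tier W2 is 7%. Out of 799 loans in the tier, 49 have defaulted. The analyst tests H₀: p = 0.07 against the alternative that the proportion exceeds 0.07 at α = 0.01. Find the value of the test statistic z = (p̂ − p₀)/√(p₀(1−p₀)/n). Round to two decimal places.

z = -0.96

p̂ = 49/799 = 0.06133.
Standard error under H₀: √(0.07×0.93/799) = 0.00903.
z = (0.06133 − 0.07)/0.00903 = -0.00867/0.00903 = -0.96.
p-value = P(Z > -0.961) ≈ 0.8317; since p > α = 0.01, fail to reject H₀.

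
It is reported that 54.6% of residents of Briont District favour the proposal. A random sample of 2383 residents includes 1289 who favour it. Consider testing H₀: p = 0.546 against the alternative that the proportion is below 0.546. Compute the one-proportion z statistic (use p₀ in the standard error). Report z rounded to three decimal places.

z = -0.499

p̂ = 1289/2383 = 0.54091.
Standard error under H₀: √(0.546×0.454/2383) = 0.01020.
z = (0.54091 − 0.546)/0.01020 = -0.00509/0.01020 = -0.499.
p-value = P(Z < -0.499) ≈ 0.3090.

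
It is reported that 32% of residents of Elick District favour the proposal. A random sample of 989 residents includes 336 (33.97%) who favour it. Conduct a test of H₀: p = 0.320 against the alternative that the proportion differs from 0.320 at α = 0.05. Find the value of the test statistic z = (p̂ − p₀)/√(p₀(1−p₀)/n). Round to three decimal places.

p̂ = 336/989 ≈ 0.33974.
Under H₀, SE = √(0.32·0.68/989) = √(0.00022002) = 0.01483.
z = (0.33974 − 0.32)/0.01483 = 0.01974/0.01483 = 1.331.
p-value = 2·P(Z > 1.331) ≈ 0.1833. With α = 0.05, fail to reject H₀.

z = 1.331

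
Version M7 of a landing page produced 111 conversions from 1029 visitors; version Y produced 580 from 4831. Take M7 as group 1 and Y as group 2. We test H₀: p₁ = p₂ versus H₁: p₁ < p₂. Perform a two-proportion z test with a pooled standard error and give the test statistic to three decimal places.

p̂₁ = 111/1029 = 0.10787, p̂₂ = 580/4831 = 0.12006.
Pooled p̂ = (111+580)/(1029+4831) = 691/5860 = 0.11792.
SE = √(p̂(1−p̂)(1/n₁+1/n₂)) = √(0.11792·0.88208·0.00117881) = √(0.000122612) = 0.01107.
z = (0.10787 − 0.12006)/0.01107 = -0.01219/0.01107 = -1.101.

z = -1.101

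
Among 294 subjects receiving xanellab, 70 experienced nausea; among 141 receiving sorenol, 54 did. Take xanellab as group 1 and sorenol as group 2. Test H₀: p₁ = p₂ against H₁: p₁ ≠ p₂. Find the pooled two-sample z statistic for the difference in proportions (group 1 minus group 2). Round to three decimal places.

p̂₁ = 70/294 ≈ 0.23810, p̂₂ = 54/141 ≈ 0.38298.
Pooled p̂ = (70+54)/(294+141) = 124/435 = 0.28506.
SE = √(p̂(1−p̂)(1/n₁+1/n₂)) = √(0.28506·0.71494·0.0104936) = √(0.00213858) = 0.04624.
z = (0.23810 − 0.38298)/0.04624 = -0.14488/0.04624 = -3.133.
p-value = 2·P(Z > 3.133) ≈ 0.0017.

z = -3.133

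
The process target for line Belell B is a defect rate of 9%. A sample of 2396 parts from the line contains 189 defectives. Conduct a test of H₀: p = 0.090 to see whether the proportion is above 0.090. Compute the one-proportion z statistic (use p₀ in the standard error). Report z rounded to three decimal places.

p̂ = 189/2396 = 0.078881.
Under H₀, SE = √(0.09·0.91/2396) = √(3.4182e-05) = 0.005847.
z = (0.078881 − 0.09)/0.005847 = -0.011119/0.005847 = -1.902.
p-value = P(Z > -1.902) ≈ 0.9714.

z = -1.902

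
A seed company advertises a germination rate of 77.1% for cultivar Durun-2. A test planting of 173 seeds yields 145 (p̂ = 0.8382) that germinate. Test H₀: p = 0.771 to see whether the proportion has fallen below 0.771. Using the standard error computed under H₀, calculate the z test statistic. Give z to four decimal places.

p̂ = 145/173 ≈ 0.838150.
SE = √(p₀(1−p₀)/n) = √(0.17656/173) = 0.031946.
z = (0.838150 − 0.771)/0.031946 = 0.067150/0.031946 = 2.1020.
p-value = P(Z < 2.102) ≈ 0.9822.

z = 2.1020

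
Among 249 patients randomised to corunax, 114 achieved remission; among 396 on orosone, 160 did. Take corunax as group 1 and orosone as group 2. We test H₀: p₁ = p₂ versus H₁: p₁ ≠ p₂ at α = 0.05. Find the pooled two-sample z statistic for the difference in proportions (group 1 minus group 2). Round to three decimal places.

z = 1.345

p̂₁ = 114/249 = 0.45783, p̂₂ = 160/396 = 0.40404.
Pooled p̂ = (114+160)/(249+396) = 274/645 = 0.42481.
SE = √(p̂(1−p̂)(1/n₁+1/n₂)) = √(0.42481·0.57519·0.00654132) = √(0.00159834) = 0.03998.
z = (0.45783 − 0.40404)/0.03998 = 0.05379/0.03998 = 1.345.
p-value = 2·P(Z > 1.345) ≈ 0.1785; since p > α = 0.05, fail to reject H₀.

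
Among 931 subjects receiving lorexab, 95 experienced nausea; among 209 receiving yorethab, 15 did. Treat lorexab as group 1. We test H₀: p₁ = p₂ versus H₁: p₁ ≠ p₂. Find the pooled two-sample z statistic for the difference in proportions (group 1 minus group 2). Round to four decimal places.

p̂₁ = 95/931 = 0.102041, p̂₂ = 15/209 = 0.071770.
Pooled p̂ = (95+15)/(931+209) = 110/1140 = 0.096491.
SE = √(p̂(1−p̂)(1/n₁+1/n₂)) = √(0.096491·0.903509·0.0058588) = √(0.000510774) = 0.022600.
z = (0.102041 − 0.071770)/0.022600 = 0.030271/0.022600 = 1.3394.
p-value = 2·P(Z > 1.339) ≈ 0.1804.

z = 1.3394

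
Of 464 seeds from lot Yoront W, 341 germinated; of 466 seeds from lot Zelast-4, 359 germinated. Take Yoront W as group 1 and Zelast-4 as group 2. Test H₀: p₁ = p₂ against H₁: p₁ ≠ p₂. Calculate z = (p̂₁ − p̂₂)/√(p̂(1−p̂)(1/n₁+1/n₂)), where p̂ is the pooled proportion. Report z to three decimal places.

p̂₁ = 341/464 = 0.73491, p̂₂ = 359/466 = 0.77039.
Pooled p̂ = (341+359)/(464+466) = 700/930 = 0.75269.
SE = √(p̂(1−p̂)(1/n₁+1/n₂)) = √(0.75269·0.24731·0.0043011) = √(0.000800643) = 0.02830.
z = (0.73491 − 0.77039)/0.02830 = -0.03548/0.02830 = -1.254.

z = -1.254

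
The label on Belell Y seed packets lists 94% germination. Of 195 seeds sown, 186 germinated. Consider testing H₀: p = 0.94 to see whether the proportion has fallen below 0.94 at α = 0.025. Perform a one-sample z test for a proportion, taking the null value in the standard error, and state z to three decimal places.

p̂ = 186/195 = 0.95385.
Standard error under H₀: √(0.94×0.06/195) = 0.01701.
z = (0.95385 − 0.94)/0.01701 = 0.01385/0.01701 = 0.814.
p-value = P(Z < 0.814) ≈ 0.7922. With α = 0.025, fail to reject H₀.

z = 0.814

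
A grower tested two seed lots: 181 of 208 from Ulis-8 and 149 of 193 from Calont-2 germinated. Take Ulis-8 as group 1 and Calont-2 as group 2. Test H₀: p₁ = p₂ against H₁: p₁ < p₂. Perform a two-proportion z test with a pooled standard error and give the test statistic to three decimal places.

z = 2.573

p̂₁ = 181/208 = 0.87019, p̂₂ = 149/193 = 0.77202.
Pooled p̂ = (181+149)/(208+193) = 330/401 = 0.82294.
SE = √(p̂(1−p̂)(1/n₁+1/n₂)) = √(0.82294·0.17706·0.00998904) = √(0.00145548) = 0.03815.
z = (0.87019 − 0.77202)/0.03815 = 0.09817/0.03815 = 2.573.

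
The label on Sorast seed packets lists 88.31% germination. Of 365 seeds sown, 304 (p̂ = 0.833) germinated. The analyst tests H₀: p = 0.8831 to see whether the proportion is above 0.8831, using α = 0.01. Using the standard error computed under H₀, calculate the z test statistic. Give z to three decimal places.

p̂ = 304/365 = 0.83288.
Standard error under H₀: √(0.8831×0.1169/365) = 0.01682.
z = (0.83288 − 0.8831)/0.01682 = -0.05022/0.01682 = -2.986.
p-value = P(Z > -2.986) ≈ 0.9986. With α = 0.01, fail to reject H₀.

z = -2.986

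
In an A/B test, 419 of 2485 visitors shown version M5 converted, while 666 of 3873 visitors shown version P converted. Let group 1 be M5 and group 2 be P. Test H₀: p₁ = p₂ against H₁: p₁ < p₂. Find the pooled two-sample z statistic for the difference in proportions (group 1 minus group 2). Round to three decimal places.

p̂₁ = 419/2485 = 0.16861, p̂₂ = 666/3873 = 0.17196.
Pooled p̂ = (419+666)/(2485+3873) = 1085/6358 = 0.17065.
SE = √(0.141529 × 0.000660612) = 0.00967.
z = (0.16861 − 0.17196)/0.00967 = -0.00335/0.00967 = -0.346.

z = -0.346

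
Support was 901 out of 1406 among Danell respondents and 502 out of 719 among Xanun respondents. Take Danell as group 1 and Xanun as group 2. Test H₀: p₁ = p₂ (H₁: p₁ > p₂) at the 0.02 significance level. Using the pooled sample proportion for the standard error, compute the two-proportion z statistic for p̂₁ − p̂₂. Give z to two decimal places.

p̂₁ = 901/1406 ≈ 0.64083, p̂₂ = 502/719 ≈ 0.69819.
Pooled p̂ = (901+502)/(1406+719) = 1403/2125 = 0.66024.
SE = √(p̂(1−p̂)(1/n₁+1/n₂)) = √(0.66024·0.33976·0.00210206) = √(0.000471543) = 0.02172.
z = (0.64083 − 0.69819)/0.02172 = -0.05736/0.02172 = -2.64.
p-value = P(Z > -2.642) ≈ 0.9959. With α = 0.02, fail to reject H₀.

z = -2.64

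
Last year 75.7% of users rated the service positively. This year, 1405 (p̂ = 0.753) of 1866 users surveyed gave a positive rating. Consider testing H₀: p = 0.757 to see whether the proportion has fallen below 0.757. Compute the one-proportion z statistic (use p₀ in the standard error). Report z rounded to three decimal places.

z = -0.408

p̂ = 1405/1866 = 0.75295.
Under H₀, SE = √(0.757·0.243/1866) = √(9.85804e-05) = 0.00993.
z = (0.75295 − 0.757)/0.00993 = -0.00405/0.00993 = -0.408.
p-value = P(Z < -0.408) ≈ 0.3416.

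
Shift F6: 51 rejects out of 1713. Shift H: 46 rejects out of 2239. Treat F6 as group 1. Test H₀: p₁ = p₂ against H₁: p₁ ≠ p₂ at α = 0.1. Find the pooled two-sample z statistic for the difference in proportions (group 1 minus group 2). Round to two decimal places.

z = 1.86

p̂₁ = 51/1713 ≈ 0.0298, p̂₂ = 46/2239 ≈ 0.0205.
Pooled p̂ = (51+46)/(1713+2239) = 97/3952 = 0.0245.
SE = √(0.0239421 × 0.0010304) = 0.0050.
z = (0.0298 − 0.0205)/0.0050 = 0.0093/0.0050 = 1.86.
p-value = 2·P(Z > 1.858) ≈ 0.0632; since p < α = 0.1, reject H₀.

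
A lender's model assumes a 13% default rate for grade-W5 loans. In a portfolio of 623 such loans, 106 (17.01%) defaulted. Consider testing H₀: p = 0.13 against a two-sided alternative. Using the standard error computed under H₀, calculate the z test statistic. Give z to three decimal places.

z = 2.979

p̂ = 106/623 = 0.170144.
Under H₀, SE = √(0.13·0.87/623) = √(0.000181541) = 0.013474.
z = (0.170144 − 0.13)/0.013474 = 0.040144/0.013474 = 2.979.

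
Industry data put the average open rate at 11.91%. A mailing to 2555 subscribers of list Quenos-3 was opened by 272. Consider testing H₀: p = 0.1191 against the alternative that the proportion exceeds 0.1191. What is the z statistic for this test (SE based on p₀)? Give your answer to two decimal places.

p̂ = 272/2555 ≈ 0.1065.
SE = √(p₀(1−p₀)/n) = √(0.10492/2555) = 0.0064.
z = (0.1065 − 0.1191)/0.0064 = -0.0126/0.0064 = -1.97.

z = -1.97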